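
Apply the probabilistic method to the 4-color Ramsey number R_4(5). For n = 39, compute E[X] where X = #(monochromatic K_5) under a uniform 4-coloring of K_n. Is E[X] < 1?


E[X] = C(39, 5) · 4^{1 − 10} = 575757 · 4^{−9} = 575757/262144.
As a reduced fraction: E[X] = 575757/262144 ≈ 2.1963387.
Is E[X] < 1? NO.
Since E[X] ≥ 1, the first-moment bound is inconclusive at n = 39; it does NOT by itself certify R_4(5) > 39.

E[X] = 575757/262144 ≈ 2.1963387; E[X] ≥ 1; first-moment method inconclusive here.


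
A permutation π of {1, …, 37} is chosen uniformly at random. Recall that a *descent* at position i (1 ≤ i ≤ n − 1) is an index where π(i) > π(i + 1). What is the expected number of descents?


Write X = Σ X_I over i = 1, …, 36, with X_I the indicator of one descent.
There are 36 indicators.
For each fixed i, the pair (π(i), π(i+1)) is a uniformly random ordered pair of distinct values from {1, …, 37}; by symmetry P[π(i) > π(i+1)] = 1/2.
By linearity: E[X] = 36 · (1/2) = (37 − 1) · (1/2) = 18 ≈ 18.000.

E[X] = 18 = 18.000.


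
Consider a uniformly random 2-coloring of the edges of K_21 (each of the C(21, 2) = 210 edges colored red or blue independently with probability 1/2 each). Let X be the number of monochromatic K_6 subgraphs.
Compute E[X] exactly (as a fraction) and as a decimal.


Let X = Σ_S X_S over the C(21, 6) = 54264 subsets S of size 6, where X_S = 1 if the K_6 on S is monochromatic.
For a fixed S, the K_6 on S has C(6, 2) = 15 edges. P[all 15 edges red] = (1/2)^15, and likewise for blue, so P[monochromatic] = 2·(1/2)^15 = 2^{1 − 15} = 1/16384.
By linearity: E[X] = C(21, 6) · 2^{1 − 15} = 54264 · 1/16384 = 6783/2048.
Numerically: E[X] ≈ 3.312.

E[X] = C(21,6)·2^(1−C(6,2)) = 6783/2048 ≈ 3.312.


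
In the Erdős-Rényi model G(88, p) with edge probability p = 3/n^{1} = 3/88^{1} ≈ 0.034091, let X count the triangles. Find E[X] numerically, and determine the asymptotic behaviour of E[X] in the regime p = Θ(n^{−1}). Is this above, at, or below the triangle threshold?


Number of potential triangles: C(88, 3) = 109736.
Each occurs with probability p³ ≈ (0.034091)³ ≈ 3.9620116e-05.
By linearity: E[X] = C(88, 3)·p³ ≈ 109736 · 3.9620116e-05 ≈ 4.34775.
Here α = 1, so p = 3/n is exactly at the triangle threshold p ~ 1/n. Asymptotically E[X] → c³/6 = 3³/6 = 9/2 ≈ 4.50000, a bounded constant. In this regime the triangle count is asymptotically Poisson(c³/6).

E[X] ≈ 4.34775; in regime p = Θ(1/n^{1}) E[X] stays bounded (at the triangle threshold p ~ 1/n).


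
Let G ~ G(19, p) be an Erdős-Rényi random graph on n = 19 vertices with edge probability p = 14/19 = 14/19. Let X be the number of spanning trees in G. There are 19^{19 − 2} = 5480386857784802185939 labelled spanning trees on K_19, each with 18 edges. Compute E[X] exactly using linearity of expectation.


K_19 has 19^{19 − 2} = 5480386857784802185939 labelled spanning trees.
For each such spanning tree H, let X_H = 1 if all 18 edges of H are present in G. Then P[X_H = 1] = p^{18} = (14/19)^{18} = 426878854210636742656/104127350297911241532841.
Summing the indicators: E[X] = Σ_H E[X_H] = 5480386857784802185939 · p^{18} = 5480386857784802185939 · 426878854210636742656/104127350297911241532841 = 426878854210636742656/19.
Numerically: E[X] ≈ 2.24673e+19.

E[X] = 5480386857784802185939 · (14/19)^{18} = 426878854210636742656/19 ≈ 2.24673e+19.


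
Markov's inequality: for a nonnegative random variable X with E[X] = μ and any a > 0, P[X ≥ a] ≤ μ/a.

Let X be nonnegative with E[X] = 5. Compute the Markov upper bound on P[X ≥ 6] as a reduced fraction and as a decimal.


μ = E[X] = 5, a = 6.
Markov: P[X ≥ 6] ≤ μ/a = (5)/6 = 5/6.
Numerically: ≈ 0.833333.
(Since a = 6 > μ = 5.000000, the bound 5/6 is < 1 and informative.)

P[X ≥ 6] ≤ 5/6 ≈ 0.833333.


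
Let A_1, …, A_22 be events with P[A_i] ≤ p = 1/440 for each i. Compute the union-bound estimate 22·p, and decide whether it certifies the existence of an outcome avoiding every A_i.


Union bound: P[∪_{i=1}^{22} A_i] ≤ Σ_i P[A_i] ≤ 22·p = 22·(1/440) = 1/20.
Numerically: 1/20 ≈ 0.050.
Is 1/20 < 1? YES.
Since P[∪ A_i] ≤ 1/20 < 1, the complement has P[∩ A_i^c] ≥ 1 − 1/20 = 19/20 > 0, so some outcome avoids every A_i.

22·p = 1/20 ≈ 0.050; existence CERTIFIED by the union bound.


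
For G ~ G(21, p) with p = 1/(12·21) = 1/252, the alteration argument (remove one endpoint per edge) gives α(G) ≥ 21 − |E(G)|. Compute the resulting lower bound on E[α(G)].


E[|E(G)|] = C(21, 2)·p = 210 · (1/252) = 5/6.
E[α(G)] ≥ n − E[|E(G)|] = 21 − 5/6 = 121/6.
Numerically: ≈ 20.1667.
(This is only a lower bound; the true E[α(G)] may be larger.)

E[α(G)] ≥ 121/6 ≈ 20.1667.


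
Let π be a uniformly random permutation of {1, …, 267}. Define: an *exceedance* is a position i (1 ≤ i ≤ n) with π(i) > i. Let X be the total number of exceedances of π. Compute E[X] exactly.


Write X = Σ_{i=1}^{267} X_i, where X_i = 1_{π(i) > i}.
For each fixed i, π(i) is uniform over {1, …, 267} (marginal of a uniform permutation), so P[π(i) > i] = (n − i)/n. Summing: Σ_{i=1}^{267} (n − i)/n = (0 + 1 + … + 266)/267 = 267(267 − 1)/(2·267) = (267 − 1)/2.
Hence E[X] = Σ_{i=1}^{267} (267 − i)/267 = 133 ≈ 133.0000.

E[X] = 133 = 133.0000.


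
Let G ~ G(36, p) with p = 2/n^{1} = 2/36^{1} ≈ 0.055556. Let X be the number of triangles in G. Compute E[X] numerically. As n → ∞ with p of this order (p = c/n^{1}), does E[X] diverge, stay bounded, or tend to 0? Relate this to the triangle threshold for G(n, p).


Number of potential triangles: C(36, 3) = 7140.
Each occurs with probability p³ ≈ (0.055556)³ ≈ 1.7146776e-04.
By linearity: E[X] = C(36, 3)·p³ ≈ 7140 · 1.7146776e-04 ≈ 1.22428.
Here α = 1, so p = 2/n is exactly at the triangle threshold p ~ 1/n. Asymptotically E[X] → c³/6 = 2³/6 = 4/3 ≈ 1.33333, a bounded constant. In this regime the triangle count is asymptotically Poisson(c³/6).

E[X] ≈ 1.22428; in regime p = Θ(1/n^{1}) E[X] stays bounded (at the triangle threshold p ~ 1/n).


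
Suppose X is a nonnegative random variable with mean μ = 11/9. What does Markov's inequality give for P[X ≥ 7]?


μ = E[X] = 11/9, a = 7.
Markov: P[X ≥ 7] ≤ μ/a = (11/9)/7 = 11/63.
Numerically: ≈ 0.175.
(Since a = 7 > μ = 1.222, the bound 11/63 is < 1 and informative.)

P[X ≥ 7] ≤ 11/63 ≈ 0.175.


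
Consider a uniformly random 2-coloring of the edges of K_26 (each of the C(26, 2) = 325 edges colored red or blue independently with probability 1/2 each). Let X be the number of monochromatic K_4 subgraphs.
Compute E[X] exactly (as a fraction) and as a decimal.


Let X = Σ_S X_S over the C(26, 4) = 14950 subsets S of size 4, where X_S = 1 if the K_4 on S is monochromatic.
For a fixed S, the K_4 on S has C(4, 2) = 6 edges. P[all 6 edges red] = (1/2)^6, and likewise for blue, so P[monochromatic] = 2·(1/2)^6 = 2^{1 − 6} = 1/32.
By linearity of expectation: E[X] = C(26, 4) · 2^{1 − 6} = 14950 · 1/32 = 7475/16.
Numerically: E[X] ≈ 467.187500.

E[X] = C(26,4)·2^(1−C(4,2)) = 7475/16 ≈ 467.187500.


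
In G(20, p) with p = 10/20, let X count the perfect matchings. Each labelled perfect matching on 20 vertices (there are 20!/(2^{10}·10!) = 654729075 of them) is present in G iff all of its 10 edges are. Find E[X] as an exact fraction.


K_20 has 20!/(2^{10}·10!) = 654729075 labelled perfect matchings.
For each such perfect matching H, let X_H = 1 if all 10 edges of H are present in G. Then P[X_H = 1] = p^{10} = (1/2)^{10} = 1/1024.
Summing the indicators: E[X] = Σ_H E[X_H] = 654729075 · p^{10} = 654729075 · 1/1024 = 654729075/1024.
Numerically: E[X] ≈ 639384.

E[X] = 654729075 · (1/2)^{10} = 654729075/1024 ≈ 639384.


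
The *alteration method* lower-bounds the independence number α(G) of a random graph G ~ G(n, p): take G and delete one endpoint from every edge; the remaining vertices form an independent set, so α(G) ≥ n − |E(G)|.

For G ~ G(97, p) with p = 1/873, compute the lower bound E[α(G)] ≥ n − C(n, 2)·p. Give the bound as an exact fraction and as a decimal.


E[|E(G)|] = C(97, 2)·p = 4656 · (1/873) = 16/3.
E[α(G)] ≥ n − E[|E(G)|] = 97 − 16/3 = 275/3.
Numerically: ≈ 91.666667.
(This is only a lower bound; the true E[α(G)] may be larger.)

E[α(G)] ≥ 275/3 ≈ 91.666667.


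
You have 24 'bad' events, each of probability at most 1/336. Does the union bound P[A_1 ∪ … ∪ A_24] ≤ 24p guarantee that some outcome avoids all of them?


Union bound: P[∪_{i=1}^{24} A_i] ≤ Σ_i P[A_i] ≤ 24·p = 24·(1/336) = 1/14.
Numerically: 1/14 ≈ 0.0714.
Is 1/14 < 1? YES.
Since P[∪ A_i] ≤ 1/14 < 1, the complement has P[∩ A_i^c] ≥ 1 − 1/14 = 13/14 > 0, so some outcome avoids every A_i.

24·p = 1/14 ≈ 0.0714; existence CERTIFIED by the union bound.


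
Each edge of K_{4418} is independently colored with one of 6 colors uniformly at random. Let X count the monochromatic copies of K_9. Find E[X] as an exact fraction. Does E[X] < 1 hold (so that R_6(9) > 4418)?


E[X] = C(4418, 9) · 6^{1 − 36} = 1752779389572095347587475120 · 6^{−35} = 1752779389572095347587475120/1719070799748422591028658176.
As a reduced fraction: E[X] = 109548711848255959224217195/107441924984276411939291136 ≈ 1.0196.
Is E[X] < 1? NO.
Since E[X] ≥ 1, the first-moment bound is inconclusive at n = 4418; it does NOT by itself certify R_6(9) > 4418.

E[X] = 109548711848255959224217195/107441924984276411939291136 ≈ 1.0196; E[X] ≥ 1; first-moment method inconclusive here.


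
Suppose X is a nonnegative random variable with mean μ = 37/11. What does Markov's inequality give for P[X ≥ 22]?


μ = E[X] = 37/11, a = 22.
Markov: P[X ≥ 22] ≤ μ/a = (37/11)/22 = 37/242.
Numerically: ≈ 0.1529.
(Since a = 22 > μ = 3.3636, the bound 37/242 is < 1 and informative.)

P[X ≥ 22] ≤ 37/242 ≈ 0.1529.


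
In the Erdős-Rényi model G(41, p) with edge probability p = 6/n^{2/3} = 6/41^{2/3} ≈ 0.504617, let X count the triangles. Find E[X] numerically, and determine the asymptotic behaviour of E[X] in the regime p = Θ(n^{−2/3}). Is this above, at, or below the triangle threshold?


Number of potential triangles: C(41, 3) = 10660.
Each occurs with probability p³ ≈ (0.504617)³ ≈ 1.28494943e-01.
By linearity: E[X] = C(41, 3)·p³ ≈ 10660 · 1.28494943e-01 ≈ 1369.756098.
Since α = 2/3 < 1, p = c/n^{2/3} ≫ 1/n is above the triangle threshold p ~ 1/n. Asymptotically E[X] ~ (c³/6)·n^{3(1−α)} = (6³/6)·n^{1} → ∞; triangles are abundant w.h.p.

E[X] ≈ 1369.756098; in regime p = Θ(1/n^{2/3}) E[X] diverges (above the triangle threshold p ~ 1/n).


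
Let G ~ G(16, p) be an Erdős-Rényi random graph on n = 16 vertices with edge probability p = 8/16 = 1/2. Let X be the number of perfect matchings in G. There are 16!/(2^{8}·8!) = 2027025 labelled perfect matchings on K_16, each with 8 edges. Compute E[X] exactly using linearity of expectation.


K_16 has 16!/(2^{8}·8!) = 2027025 labelled perfect matchings.
For each such perfect matching H, let X_H = 1 if all 8 edges of H are present in G. Then P[X_H = 1] = p^{8} = (1/2)^{8} = 1/256.
By linearity of expectation: E[X] = Σ_H E[X_H] = 2027025 · p^{8} = 2027025 · 1/256 = 2027025/256.
Numerically: E[X] ≈ 7918.1.

E[X] = 2027025 · (1/2)^{8} = 2027025/256 ≈ 7918.1.


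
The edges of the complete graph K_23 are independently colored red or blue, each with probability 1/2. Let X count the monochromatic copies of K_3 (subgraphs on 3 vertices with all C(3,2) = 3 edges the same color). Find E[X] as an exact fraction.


Let X = Σ_S X_S over the C(23, 3) = 1771 subsets S of size 3, where X_S = 1 if the K_3 on S is monochromatic.
For a fixed S, the K_3 on S has C(3, 2) = 3 edges. P[all 3 edges red] = (1/2)^3, and likewise for blue, so P[monochromatic] = 2·(1/2)^3 = 2^{1 − 3} = 1/4.
By linearity of expectation: E[X] = C(23, 3) · 2^{1 − 3} = 1771 · 1/4 = 1771/4.
Numerically: E[X] ≈ 442.750000.

E[X] = C(23,3)·2^(1−C(3,2)) = 1771/4 ≈ 442.750000.


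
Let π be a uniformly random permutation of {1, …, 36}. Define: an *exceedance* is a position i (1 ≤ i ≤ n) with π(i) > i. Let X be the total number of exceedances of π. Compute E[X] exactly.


Write X = Σ_{i=1}^{36} X_i, where X_i = 1_{π(i) > i}.
For each fixed i, π(i) is uniform over {1, …, 36} (marginal of a uniform permutation), so P[π(i) > i] = (n − i)/n. Summing: Σ_{i=1}^{36} (n − i)/n = (0 + 1 + … + 35)/36 = 36(36 − 1)/(2·36) = (36 − 1)/2.
Hence E[X] = Σ_{i=1}^{36} (36 − i)/36 = 35/2 ≈ 17.500.

E[X] = 35/2 = 17.500.


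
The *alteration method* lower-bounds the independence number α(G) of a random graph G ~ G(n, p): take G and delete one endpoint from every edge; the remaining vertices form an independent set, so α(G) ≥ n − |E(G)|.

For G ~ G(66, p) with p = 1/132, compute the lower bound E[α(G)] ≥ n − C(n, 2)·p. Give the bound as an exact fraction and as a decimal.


E[|E(G)|] = C(66, 2)·p = 2145 · (1/132) = 65/4.
E[α(G)] ≥ n − E[|E(G)|] = 66 − 65/4 = 199/4.
Numerically: ≈ 49.75000.
(This is only a lower bound; the true E[α(G)] may be larger.)

E[α(G)] ≥ 199/4 ≈ 49.75000.


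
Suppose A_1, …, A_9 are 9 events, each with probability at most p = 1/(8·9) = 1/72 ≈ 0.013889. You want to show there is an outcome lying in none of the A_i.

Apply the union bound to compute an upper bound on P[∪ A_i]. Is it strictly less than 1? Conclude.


Union bound: P[∪_{i=1}^{9} A_i] ≤ Σ_i P[A_i] ≤ 9·p = 9·(1/72) = 1/8.
Numerically: 1/8 ≈ 0.125000.
Is 1/8 < 1? YES.
Since P[∪ A_i] ≤ 1/8 < 1, the complement has P[∩ A_i^c] ≥ 1 − 1/8 = 7/8 > 0, so some outcome avoids every A_i.

9·p = 1/8 ≈ 0.125000; existence CERTIFIED by the union bound.


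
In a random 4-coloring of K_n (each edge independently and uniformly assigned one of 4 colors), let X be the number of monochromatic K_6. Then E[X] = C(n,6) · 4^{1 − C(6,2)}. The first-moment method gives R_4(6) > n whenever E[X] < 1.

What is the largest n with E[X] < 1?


We need C(n, 6) · 4^{1 − 15} < 1, i.e. C(n, 6) < 4^{15 − 1} = 268435456.
Check values of n near the boundary:
  n = 75: C(75, 6) = 201359550; 201359550 < 268435456? YES
  n = 76: C(76, 6) = 218618940; 218618940 < 268435456? YES
  n = 77: C(77, 6) = 237093780; 237093780 < 268435456? YES
  n = 78: C(78, 6) = 256851595; 256851595 < 268435456? YES
  n = 79: C(79, 6) = 277962685; 277962685 < 268435456? NO
The largest n with C(n, 6) < 268435456 is n = 78 (where E[X] = 256851595/268435456 ≈ 0.9568468). Hence R_4(6) > 78, i.e. R_4(6) ≥ 79.

Largest n = 78; hence R_4(6) > 78.


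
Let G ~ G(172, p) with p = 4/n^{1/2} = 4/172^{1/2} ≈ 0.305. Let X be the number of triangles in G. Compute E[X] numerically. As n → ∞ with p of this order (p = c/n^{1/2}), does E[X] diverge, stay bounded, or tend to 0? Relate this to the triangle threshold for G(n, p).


Number of potential triangles: C(172, 3) = 833340.
Each occurs with probability p³ ≈ (0.305)³ ≈ 2.837183e-02.
By linearity: E[X] = C(172, 3)·p³ ≈ 833340 · 2.837183e-02 ≈ 23643.3783.
Since α = 1/2 < 1, p = c/n^{1/2} ≫ 1/n is above the triangle threshold p ~ 1/n. Asymptotically E[X] ~ (c³/6)·n^{3(1−α)} = (4³/6)·n^{1.5} → ∞; triangles are abundant w.h.p.

E[X] ≈ 23643.3783; in regime p = Θ(1/n^{1/2}) E[X] diverges (above the triangle threshold p ~ 1/n).


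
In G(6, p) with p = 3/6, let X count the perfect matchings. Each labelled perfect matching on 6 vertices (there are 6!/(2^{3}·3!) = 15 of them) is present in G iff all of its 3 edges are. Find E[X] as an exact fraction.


K_6 has 6!/(2^{3}·3!) = 15 labelled perfect matchings.
For each such perfect matching H, let X_H = 1 if all 3 edges of H are present in G. Then P[X_H = 1] = p^{3} = (1/2)^{3} = 1/8.
By linearity of expectation: E[X] = Σ_H E[X_H] = 15 · p^{3} = 15 · 1/8 = 15/8.
Numerically: E[X] ≈ 1.875.

E[X] = 15 · (1/2)^{3} = 15/8 ≈ 1.875.


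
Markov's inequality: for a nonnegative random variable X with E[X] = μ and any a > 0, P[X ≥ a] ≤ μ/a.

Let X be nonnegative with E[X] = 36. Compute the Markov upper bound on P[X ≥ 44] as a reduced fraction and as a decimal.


μ = E[X] = 36, a = 44.
Markov: P[X ≥ 44] ≤ μ/a = (36)/44 = 9/11.
Numerically: ≈ 0.818.
(Since a = 44 > μ = 36.000, the bound 9/11 is < 1 and informative.)

P[X ≥ 44] ≤ 9/11 ≈ 0.818.


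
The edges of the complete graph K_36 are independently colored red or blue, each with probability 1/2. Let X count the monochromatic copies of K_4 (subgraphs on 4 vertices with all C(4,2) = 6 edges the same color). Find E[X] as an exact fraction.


Let X = Σ_S X_S over the C(36, 4) = 58905 subsets S of size 4, where X_S = 1 if the K_4 on S is monochromatic.
For a fixed S, the K_4 on S has C(4, 2) = 6 edges. P[all 6 edges red] = (1/2)^6, and likewise for blue, so P[monochromatic] = 2·(1/2)^6 = 2^{1 − 6} = 1/32.
Summing: E[X] = C(36, 4) · 2^{1 − 6} = 58905 · 1/32 = 58905/32.
Numerically: E[X] ≈ 1840.7812.

E[X] = C(36,4)·2^(1−C(4,2)) = 58905/32 ≈ 1840.7812.


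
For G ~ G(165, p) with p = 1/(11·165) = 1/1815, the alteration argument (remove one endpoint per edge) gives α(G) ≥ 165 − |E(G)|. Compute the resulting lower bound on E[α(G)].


E[|E(G)|] = C(165, 2)·p = 13530 · (1/1815) = 82/11.
E[α(G)] ≥ n − E[|E(G)|] = 165 − 82/11 = 1733/11.
Numerically: ≈ 157.545455.
(This is only a lower bound; the true E[α(G)] may be larger.)

E[α(G)] ≥ 1733/11 ≈ 157.545455.


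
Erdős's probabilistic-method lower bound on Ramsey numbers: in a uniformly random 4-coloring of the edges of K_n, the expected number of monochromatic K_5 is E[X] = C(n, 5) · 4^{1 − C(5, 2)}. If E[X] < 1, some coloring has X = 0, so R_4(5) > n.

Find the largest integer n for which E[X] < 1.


We need C(n, 5) · 4^{1 − 10} < 1, i.e. C(n, 5) < 4^{10 − 1} = 262144.
Check values of n near the boundary:
  n = 31: C(31, 5) = 169911; 169911 < 262144? YES
  n = 32: C(32, 5) = 201376; 201376 < 262144? YES
  n = 33: C(33, 5) = 237336; 237336 < 262144? YES
  n = 34: C(34, 5) = 278256; 278256 < 262144? NO
  n = 35: C(35, 5) = 324632; 324632 < 262144? NO
The largest n with C(n, 5) < 262144 is n = 33 (where E[X] = 29667/32768 ≈ 0.905365). Hence R_4(5) > 33, i.e. R_4(5) ≥ 34.

Largest n = 33; hence R_4(5) > 33.


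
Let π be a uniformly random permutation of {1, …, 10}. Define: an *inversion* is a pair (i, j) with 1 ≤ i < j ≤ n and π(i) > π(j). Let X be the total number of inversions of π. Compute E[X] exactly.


Write X = Σ X_I over the C(10, 2) = 45 pairs i < j, with X_I the indicator of one inversion.
There are 45 indicators.
For each fixed pair i < j, the values π(i) and π(j) are two distinct elements of {1, …, 10} in uniformly random order; by symmetry P[π(i) > π(j)] = 1/2.
By linearity: E[X] = 45 · (1/2) = C(10, 2) · (1/2) = 45/2 = 45/2 ≈ 22.5000.

E[X] = 45/2 = 22.5000.


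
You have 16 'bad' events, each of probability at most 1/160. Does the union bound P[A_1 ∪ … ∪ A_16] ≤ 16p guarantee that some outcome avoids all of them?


Union bound: P[∪_{i=1}^{16} A_i] ≤ Σ_i P[A_i] ≤ 16·p = 16·(1/160) = 1/10.
Numerically: 1/10 ≈ 0.1000000.
Is 1/10 < 1? YES.
Since P[∪ A_i] ≤ 1/10 < 1, the complement has P[∩ A_i^c] ≥ 1 − 1/10 = 9/10 > 0, so some outcome avoids every A_i.

16·p = 1/10 ≈ 0.1000000; existence CERTIFIED by the union bound.


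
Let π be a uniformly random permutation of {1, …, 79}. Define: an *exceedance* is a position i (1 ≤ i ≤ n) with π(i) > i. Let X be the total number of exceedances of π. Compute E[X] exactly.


Write X = Σ_{i=1}^{79} X_i, where X_i = 1_{π(i) > i}.
For each fixed i, π(i) is uniform over {1, …, 79} (marginal of a uniform permutation), so P[π(i) > i] = (n − i)/n. Summing: Σ_{i=1}^{79} (n − i)/n = (0 + 1 + … + 78)/79 = 79(79 − 1)/(2·79) = (79 − 1)/2.
Hence E[X] = Σ_{i=1}^{79} (79 − i)/79 = 39 ≈ 39.0000.

E[X] = 39 = 39.0000.


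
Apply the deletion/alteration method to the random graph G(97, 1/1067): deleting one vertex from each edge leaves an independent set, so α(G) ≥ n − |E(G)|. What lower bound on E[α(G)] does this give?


E[|E(G)|] = C(97, 2)·p = 4656 · (1/1067) = 48/11.
E[α(G)] ≥ n − E[|E(G)|] = 97 − 48/11 = 1019/11.
Numerically: ≈ 92.636.
(This is only a lower bound; the true E[α(G)] may be larger.)

E[α(G)] ≥ 1019/11 ≈ 92.636.


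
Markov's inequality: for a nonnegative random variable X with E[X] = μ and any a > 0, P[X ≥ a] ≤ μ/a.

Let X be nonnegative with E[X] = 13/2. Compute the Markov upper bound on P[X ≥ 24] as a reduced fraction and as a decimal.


μ = E[X] = 13/2, a = 24.
Markov: P[X ≥ 24] ≤ μ/a = (13/2)/24 = 13/48.
Numerically: ≈ 0.271.
(Since a = 24 > μ = 6.500, the bound 13/48 is < 1 and informative.)

P[X ≥ 24] ≤ 13/48 ≈ 0.271.


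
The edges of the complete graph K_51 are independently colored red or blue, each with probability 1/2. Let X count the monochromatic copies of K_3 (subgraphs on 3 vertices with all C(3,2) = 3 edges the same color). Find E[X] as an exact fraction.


Let X = Σ_S X_S over the C(51, 3) = 20825 subsets S of size 3, where X_S = 1 if the K_3 on S is monochromatic.
For a fixed S, the K_3 on S has C(3, 2) = 3 edges. P[all 3 edges red] = (1/2)^3, and likewise for blue, so P[monochromatic] = 2·(1/2)^3 = 2^{1 − 3} = 1/4.
By linearity of expectation: E[X] = C(51, 3) · 2^{1 − 3} = 20825 · 1/4 = 20825/4.
Numerically: E[X] ≈ 5206.2500.

E[X] = C(51,3)·2^(1−C(3,2)) = 20825/4 ≈ 5206.2500.


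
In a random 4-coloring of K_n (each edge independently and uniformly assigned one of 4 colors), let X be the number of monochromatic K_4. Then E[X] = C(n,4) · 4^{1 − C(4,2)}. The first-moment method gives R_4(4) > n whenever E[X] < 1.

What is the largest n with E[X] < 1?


We need C(n, 4) · 4^{1 − 6} < 1, i.e. C(n, 4) < 4^{6 − 1} = 1024.
Check values of n near the boundary:
  n = 9: C(9, 4) = 126; 126 < 1024? YES
  n = 10: C(10, 4) = 210; 210 < 1024? YES
  n = 11: C(11, 4) = 330; 330 < 1024? YES
  n = 12: C(12, 4) = 495; 495 < 1024? YES
  n = 13: C(13, 4) = 715; 715 < 1024? YES
  n = 14: C(14, 4) = 1001; 1001 < 1024? YES
  n = 15: C(15, 4) = 1365; 1365 < 1024? NO
  n = 16: C(16, 4) = 1820; 1820 < 1024? NO
  n = 17: C(17, 4) = 2380; 2380 < 1024? NO
The largest n with C(n, 4) < 1024 is n = 14 (where E[X] = 1001/1024 ≈ 0.97754). Hence R_4(4) > 14, i.e. R_4(4) ≥ 15.

Largest n = 14; hence R_4(4) > 14.


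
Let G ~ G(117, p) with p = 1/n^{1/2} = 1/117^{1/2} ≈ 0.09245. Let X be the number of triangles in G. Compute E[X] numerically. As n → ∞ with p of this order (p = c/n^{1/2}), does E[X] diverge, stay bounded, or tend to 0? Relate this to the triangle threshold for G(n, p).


Number of potential triangles: C(117, 3) = 260130.
Each occurs with probability p³ ≈ (0.09245)³ ≈ 7.9017122e-04.
By linearity: E[X] = C(117, 3)·p³ ≈ 260130 · 7.9017122e-04 ≈ 205.54724.
Since α = 1/2 < 1, p = c/n^{1/2} ≫ 1/n is above the triangle threshold p ~ 1/n. Asymptotically E[X] ~ (c³/6)·n^{3(1−α)} = (1³/6)·n^{1.5} → ∞; triangles are abundant w.h.p.

E[X] ≈ 205.54724; in regime p = Θ(1/n^{1/2}) E[X] diverges (above the triangle threshold p ~ 1/n).


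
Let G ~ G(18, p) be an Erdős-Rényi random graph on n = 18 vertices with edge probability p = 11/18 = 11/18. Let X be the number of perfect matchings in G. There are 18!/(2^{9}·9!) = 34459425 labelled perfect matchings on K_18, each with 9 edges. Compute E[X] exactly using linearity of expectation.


K_18 has 18!/(2^{9}·9!) = 34459425 labelled perfect matchings.
For each such perfect matching H, let X_H = 1 if all 9 edges of H are present in G. Then P[X_H = 1] = p^{9} = (11/18)^{9} = 2357947691/198359290368.
Summing the indicators: E[X] = Σ_H E[X_H] = 34459425 · p^{9} = 34459425 · 2357947691/198359290368 = 1003129896443675/2448880128.
Numerically: E[X] ≈ 4.0963e+05.

E[X] = 34459425 · (11/18)^{9} = 1003129896443675/2448880128 ≈ 4.0963e+05.


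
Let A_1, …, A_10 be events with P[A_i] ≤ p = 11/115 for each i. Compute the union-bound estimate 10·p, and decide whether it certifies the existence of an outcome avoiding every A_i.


Union bound: P[∪_{i=1}^{10} A_i] ≤ Σ_i P[A_i] ≤ 10·p = 10·(11/115) = 22/23.
Numerically: 22/23 ≈ 0.9565217.
Is 22/23 < 1? YES.
Since P[∪ A_i] ≤ 22/23 < 1, the complement has P[∩ A_i^c] ≥ 1 − 22/23 = 1/23 > 0, so some outcome avoids every A_i.

10·p = 22/23 ≈ 0.9565217; existence CERTIFIED by the union bound.


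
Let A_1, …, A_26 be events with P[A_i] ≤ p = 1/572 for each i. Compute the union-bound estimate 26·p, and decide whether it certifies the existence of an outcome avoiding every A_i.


Union bound: P[∪_{i=1}^{26} A_i] ≤ Σ_i P[A_i] ≤ 26·p = 26·(1/572) = 1/22.
Numerically: 1/22 ≈ 0.045455.
Is 1/22 < 1? YES.
Since P[∪ A_i] ≤ 1/22 < 1, the complement has P[∩ A_i^c] ≥ 1 − 1/22 = 21/22 > 0, so some outcome avoids every A_i.

26·p = 1/22 ≈ 0.045455; existence CERTIFIED by the union bound.


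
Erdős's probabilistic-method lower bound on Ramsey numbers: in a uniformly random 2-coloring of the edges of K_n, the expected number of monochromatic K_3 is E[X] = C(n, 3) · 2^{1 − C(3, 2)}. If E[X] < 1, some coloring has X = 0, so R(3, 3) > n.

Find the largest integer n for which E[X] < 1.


We need C(n, 3) · 2^{1 − 3} < 1, i.e. C(n, 3) < 2^{3 − 1} = 4.
Check values of n near the boundary:
  n = 3: C(3, 3) = 1; 1 < 4? YES
  n = 4: C(4, 3) = 4; 4 < 4? NO
The largest n with C(n, 3) < 4 is n = 3 (where E[X] = 1/4 ≈ 0.2500000). Hence R(3, 3) > 3, i.e. R(3, 3) ≥ 4.

Largest n = 3; hence R(3, 3) > 3.


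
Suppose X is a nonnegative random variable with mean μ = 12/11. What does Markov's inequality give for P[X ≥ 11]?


μ = E[X] = 12/11, a = 11.
Markov: P[X ≥ 11] ≤ μ/a = (12/11)/11 = 12/121.
Numerically: ≈ 0.099.
(Since a = 11 > μ = 1.091, the bound 12/121 is < 1 and informative.)

P[X ≥ 11] ≤ 12/121 ≈ 0.099.


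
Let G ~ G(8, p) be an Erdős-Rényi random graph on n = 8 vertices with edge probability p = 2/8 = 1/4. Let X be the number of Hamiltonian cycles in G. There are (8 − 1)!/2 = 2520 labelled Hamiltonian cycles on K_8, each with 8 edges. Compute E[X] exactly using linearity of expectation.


K_8 has (8 − 1)!/2 = 2520 labelled Hamiltonian cycles.
For each such Hamiltonian cycle H, let X_H = 1 if all 8 edges of H are present in G. Then P[X_H = 1] = p^{8} = (1/4)^{8} = 1/65536.
Summing the indicators: E[X] = Σ_H E[X_H] = 2520 · p^{8} = 2520 · 1/65536 = 315/8192.
Numerically: E[X] ≈ 0.038452.

E[X] = 2520 · (1/4)^{8} = 315/8192 ≈ 0.038452.


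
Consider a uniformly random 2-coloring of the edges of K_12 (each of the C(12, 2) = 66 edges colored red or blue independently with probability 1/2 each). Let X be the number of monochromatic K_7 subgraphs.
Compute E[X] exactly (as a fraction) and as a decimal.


Let X = Σ_S X_S over the C(12, 7) = 792 subsets S of size 7, where X_S = 1 if the K_7 on S is monochromatic.
For a fixed S, the K_7 on S has C(7, 2) = 21 edges. P[all 21 edges red] = (1/2)^21, and likewise for blue, so P[monochromatic] = 2·(1/2)^21 = 2^{1 − 21} = 1/1048576.
By linearity of expectation: E[X] = C(12, 7) · 2^{1 − 21} = 792 · 1/1048576 = 99/131072.
Numerically: E[X] ≈ 0.000755.

E[X] = C(12,7)·2^(1−C(7,2)) = 99/131072 ≈ 0.000755.


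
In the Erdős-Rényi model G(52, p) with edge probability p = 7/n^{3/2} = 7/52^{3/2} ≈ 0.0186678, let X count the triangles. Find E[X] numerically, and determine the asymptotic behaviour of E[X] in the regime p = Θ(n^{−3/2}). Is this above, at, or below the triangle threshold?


Number of potential triangles: C(52, 3) = 22100.
Each occurs with probability p³ ≈ (0.0186678)³ ≈ 6.50547592e-06.
By linearity: E[X] = C(52, 3)·p³ ≈ 22100 · 6.50547592e-06 ≈ 0.143771.
Since α = 3/2 > 1, p = c/n^{3/2} = o(1/n) is below the triangle threshold p ~ 1/n. Asymptotically E[X] ~ (c³/6)·n^{3(1−α)} = (7³/6)·n^{-1.5} → 0, so by Markov's inequality G has no triangles w.h.p.

E[X] ≈ 0.143771; in regime p = Θ(1/n^{3/2}) E[X] tends to 0 (below the triangle threshold p ~ 1/n).


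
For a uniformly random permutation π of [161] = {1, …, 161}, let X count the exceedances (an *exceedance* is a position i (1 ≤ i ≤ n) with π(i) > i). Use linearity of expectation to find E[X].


Write X = Σ_{i=1}^{161} X_i, where X_i = 1_{π(i) > i}.
For each fixed i, π(i) is uniform over {1, …, 161} (marginal of a uniform permutation), so P[π(i) > i] = (n − i)/n. Summing: Σ_{i=1}^{161} (n − i)/n = (0 + 1 + … + 160)/161 = 161(161 − 1)/(2·161) = (161 − 1)/2.
Hence E[X] = Σ_{i=1}^{161} (161 − i)/161 = 80 ≈ 80.0000.

E[X] = 80 = 80.0000.


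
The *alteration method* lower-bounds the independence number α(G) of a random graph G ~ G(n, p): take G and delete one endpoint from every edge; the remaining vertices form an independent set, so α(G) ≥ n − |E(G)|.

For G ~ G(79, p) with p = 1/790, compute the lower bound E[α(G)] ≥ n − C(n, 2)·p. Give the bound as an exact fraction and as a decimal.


E[|E(G)|] = C(79, 2)·p = 3081 · (1/790) = 39/10.
E[α(G)] ≥ n − E[|E(G)|] = 79 − 39/10 = 751/10.
Numerically: ≈ 75.1000.
(This is only a lower bound; the true E[α(G)] may be larger.)

E[α(G)] ≥ 751/10 ≈ 75.1000.


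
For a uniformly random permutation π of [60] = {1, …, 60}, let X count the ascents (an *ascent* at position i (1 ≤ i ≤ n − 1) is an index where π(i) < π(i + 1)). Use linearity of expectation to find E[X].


Write X = Σ X_I over i = 1, …, 59, with X_I the indicator of one ascent.
There are 59 indicators.
For each fixed i, the pair (π(i), π(i+1)) is a uniformly random ordered pair of distinct values from {1, …, 60}; by symmetry P[π(i) < π(i+1)] = 1/2.
By linearity: E[X] = 59 · (1/2) = (60 − 1) · (1/2) = 59/2 ≈ 29.5000.

E[X] = 59/2 = 29.5000.


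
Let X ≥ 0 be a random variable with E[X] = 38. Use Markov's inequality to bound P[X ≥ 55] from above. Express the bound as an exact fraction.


μ = E[X] = 38, a = 55.
Markov: P[X ≥ 55] ≤ μ/a = (38)/55 = 38/55.
Numerically: ≈ 0.69091.
(Since a = 55 > μ = 38.00000, the bound 38/55 is < 1 and informative.)

P[X ≥ 55] ≤ 38/55 ≈ 0.69091.


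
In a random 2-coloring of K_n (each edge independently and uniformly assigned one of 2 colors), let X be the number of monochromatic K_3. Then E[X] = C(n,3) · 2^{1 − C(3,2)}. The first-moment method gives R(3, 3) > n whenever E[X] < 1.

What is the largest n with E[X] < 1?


We need C(n, 3) · 2^{1 − 3} < 1, i.e. C(n, 3) < 2^{3 − 1} = 4.
Check values of n near the boundary:
  n = 3: C(3, 3) = 1; 1 < 4? YES
  n = 4: C(4, 3) = 4; 4 < 4? NO
The largest n with C(n, 3) < 4 is n = 3 (where E[X] = 1/4 ≈ 0.2500000). Hence R(3, 3) > 3, i.e. R(3, 3) ≥ 4.

Largest n = 3; hence R(3, 3) > 3.


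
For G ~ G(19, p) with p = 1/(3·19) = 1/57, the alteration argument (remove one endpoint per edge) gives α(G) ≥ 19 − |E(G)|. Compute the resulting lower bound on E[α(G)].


E[|E(G)|] = C(19, 2)·p = 171 · (1/57) = 3.
E[α(G)] ≥ n − E[|E(G)|] = 19 − 3 = 16.
Numerically: ≈ 16.0000.
(This is only a lower bound; the true E[α(G)] may be larger.)

E[α(G)] ≥ 16 ≈ 16.0000.


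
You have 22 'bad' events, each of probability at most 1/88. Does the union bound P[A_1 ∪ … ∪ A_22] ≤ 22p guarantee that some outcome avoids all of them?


Union bound: P[∪_{i=1}^{22} A_i] ≤ Σ_i P[A_i] ≤ 22·p = 22·(1/88) = 1/4.
Numerically: 1/4 ≈ 0.250.
Is 1/4 < 1? YES.
Since P[∪ A_i] ≤ 1/4 < 1, the complement has P[∩ A_i^c] ≥ 1 − 1/4 = 3/4 > 0, so some outcome avoids every A_i.

22·p = 1/4 ≈ 0.250; existence CERTIFIED by the union bound.


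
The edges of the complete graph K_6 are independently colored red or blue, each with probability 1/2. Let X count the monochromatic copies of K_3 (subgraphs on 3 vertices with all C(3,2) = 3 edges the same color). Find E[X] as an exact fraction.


Let X = Σ_S X_S over the C(6, 3) = 20 subsets S of size 3, where X_S = 1 if the K_3 on S is monochromatic.
For a fixed S, the K_3 on S has C(3, 2) = 3 edges. P[all 3 edges red] = (1/2)^3, and likewise for blue, so P[monochromatic] = 2·(1/2)^3 = 2^{1 − 3} = 1/4.
By linearity of expectation: E[X] = C(6, 3) · 2^{1 − 3} = 20 · 1/4 = 5.
Numerically: E[X] ≈ 5.000.

E[X] = C(6,3)·2^(1−C(3,2)) = 5 ≈ 5.000.


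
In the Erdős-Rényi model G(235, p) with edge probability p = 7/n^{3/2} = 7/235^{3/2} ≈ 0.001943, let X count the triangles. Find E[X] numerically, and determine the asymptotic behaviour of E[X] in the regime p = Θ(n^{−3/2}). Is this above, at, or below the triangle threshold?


Number of potential triangles: C(235, 3) = 2135445.
Each occurs with probability p³ ≈ (0.001943)³ ≈ 7.336497e-09.
By linearity: E[X] = C(235, 3)·p³ ≈ 2135445 · 7.336497e-09 ≈ 0.0157.
Since α = 3/2 > 1, p = c/n^{3/2} = o(1/n) is below the triangle threshold p ~ 1/n. Asymptotically E[X] ~ (c³/6)·n^{3(1−α)} = (7³/6)·n^{-1.5} → 0, so by Markov's inequality G has no triangles w.h.p.

E[X] ≈ 0.0157; in regime p = Θ(1/n^{3/2}) E[X] tends to 0 (below the triangle threshold p ~ 1/n).


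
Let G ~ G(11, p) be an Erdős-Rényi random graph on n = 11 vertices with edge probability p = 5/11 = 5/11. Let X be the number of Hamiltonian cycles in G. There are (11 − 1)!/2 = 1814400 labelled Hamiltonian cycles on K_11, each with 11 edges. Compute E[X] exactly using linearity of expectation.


K_11 has (11 − 1)!/2 = 1814400 labelled Hamiltonian cycles.
For each such Hamiltonian cycle H, let X_H = 1 if all 11 edges of H are present in G. Then P[X_H = 1] = p^{11} = (5/11)^{11} = 48828125/285311670611.
By linearity of expectation: E[X] = Σ_H E[X_H] = 1814400 · p^{11} = 1814400 · 48828125/285311670611 = 88593750000000/285311670611.
Numerically: E[X] ≈ 310.52.

E[X] = 1814400 · (5/11)^{11} = 88593750000000/285311670611 ≈ 310.52.


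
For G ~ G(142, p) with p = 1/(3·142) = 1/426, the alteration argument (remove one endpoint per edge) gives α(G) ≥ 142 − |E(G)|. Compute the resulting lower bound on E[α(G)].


E[|E(G)|] = C(142, 2)·p = 10011 · (1/426) = 47/2.
E[α(G)] ≥ n − E[|E(G)|] = 142 − 47/2 = 237/2.
Numerically: ≈ 118.500000.
(This is only a lower bound; the true E[α(G)] may be larger.)

E[α(G)] ≥ 237/2 ≈ 118.500000.


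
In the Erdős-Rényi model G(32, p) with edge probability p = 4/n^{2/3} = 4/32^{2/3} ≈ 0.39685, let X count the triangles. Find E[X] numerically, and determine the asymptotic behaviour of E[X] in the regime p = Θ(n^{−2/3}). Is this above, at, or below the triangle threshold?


Number of potential triangles: C(32, 3) = 4960.
Each occurs with probability p³ ≈ (0.39685)³ ≈ 6.25000000e-02.
By linearity: E[X] = C(32, 3)·p³ ≈ 4960 · 6.25000000e-02 ≈ 310.000000.
Since α = 2/3 < 1, p = c/n^{2/3} ≫ 1/n is above the triangle threshold p ~ 1/n. Asymptotically E[X] ~ (c³/6)·n^{3(1−α)} = (4³/6)·n^{1} → ∞; triangles are abundant w.h.p.

E[X] ≈ 310.000000; in regime p = Θ(1/n^{2/3}) E[X] diverges (above the triangle threshold p ~ 1/n).


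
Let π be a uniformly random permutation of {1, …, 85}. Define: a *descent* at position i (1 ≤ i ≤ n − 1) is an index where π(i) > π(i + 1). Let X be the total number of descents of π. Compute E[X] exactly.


Write X = Σ X_I over i = 1, …, 84, with X_I the indicator of one descent.
There are 84 indicators.
For each fixed i, the pair (π(i), π(i+1)) is a uniformly random ordered pair of distinct values from {1, …, 85}; by symmetry P[π(i) > π(i+1)] = 1/2.
By linearity: E[X] = 84 · (1/2) = (85 − 1) · (1/2) = 42 ≈ 42.000.

E[X] = 42 = 42.000.


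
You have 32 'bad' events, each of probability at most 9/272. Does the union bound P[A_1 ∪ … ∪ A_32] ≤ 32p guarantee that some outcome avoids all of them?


Union bound: P[∪_{i=1}^{32} A_i] ≤ Σ_i P[A_i] ≤ 32·p = 32·(9/272) = 18/17.
Numerically: 18/17 ≈ 1.059.
Is 18/17 < 1? NO.
Since the bound 18/17 is ≥ 1, the union bound is uninformative here; it does NOT by itself certify existence.

32·p = 18/17 ≈ 1.059; existence NOT certified by the union bound.


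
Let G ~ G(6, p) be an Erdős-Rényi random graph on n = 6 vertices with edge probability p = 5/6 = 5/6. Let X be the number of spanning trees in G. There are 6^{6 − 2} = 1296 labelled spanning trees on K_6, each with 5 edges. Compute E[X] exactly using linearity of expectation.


K_6 has 6^{6 − 2} = 1296 labelled spanning trees.
For each such spanning tree H, let X_H = 1 if all 5 edges of H are present in G. Then P[X_H = 1] = p^{5} = (5/6)^{5} = 3125/7776.
By linearity of expectation: E[X] = Σ_H E[X_H] = 1296 · p^{5} = 1296 · 3125/7776 = 3125/6.
Numerically: E[X] ≈ 520.833.

E[X] = 1296 · (5/6)^{5} = 3125/6 ≈ 520.833.


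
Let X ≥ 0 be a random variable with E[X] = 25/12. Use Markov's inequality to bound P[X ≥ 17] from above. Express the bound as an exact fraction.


μ = E[X] = 25/12, a = 17.
Markov: P[X ≥ 17] ≤ μ/a = (25/12)/17 = 25/204.
Numerically: ≈ 0.12255.
(Since a = 17 > μ = 2.08333, the bound 25/204 is < 1 and informative.)

P[X ≥ 17] ≤ 25/204 ≈ 0.12255.


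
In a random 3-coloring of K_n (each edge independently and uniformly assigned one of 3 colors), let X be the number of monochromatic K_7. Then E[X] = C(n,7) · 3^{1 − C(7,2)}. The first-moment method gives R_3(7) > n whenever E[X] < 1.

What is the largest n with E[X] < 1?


We need C(n, 7) · 3^{1 − 21} < 1, i.e. C(n, 7) < 3^{21 − 1} = 3486784401.
Check values of n near the boundary:
  n = 76: C(76, 7) = 2186189400; 2186189400 < 3486784401? YES
  n = 77: C(77, 7) = 2404808340; 2404808340 < 3486784401? YES
  n = 78: C(78, 7) = 2641902120; 2641902120 < 3486784401? YES
  n = 79: C(79, 7) = 2898753715; 2898753715 < 3486784401? YES
  n = 80: C(80, 7) = 3176716400; 3176716400 < 3486784401? YES
  n = 81: C(81, 7) = 3477216600; 3477216600 < 3486784401? YES
  n = 82: C(82, 7) = 3801756816; 3801756816 < 3486784401? NO
The largest n with C(n, 7) < 3486784401 is n = 81 (where E[X] = 42928600/43046721 ≈ 0.997). Hence R_3(7) > 81, i.e. R_3(7) ≥ 82.

Largest n = 81; hence R_3(7) > 81.


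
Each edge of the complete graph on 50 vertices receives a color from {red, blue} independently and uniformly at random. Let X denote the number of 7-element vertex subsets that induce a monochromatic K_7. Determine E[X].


Let X = Σ_S X_S over the C(50, 7) = 99884400 subsets S of size 7, where X_S = 1 if the K_7 on S is monochromatic.
For a fixed S, the K_7 on S has C(7, 2) = 21 edges. P[all 21 edges red] = (1/2)^21, and likewise for blue, so P[monochromatic] = 2·(1/2)^21 = 2^{1 − 21} = 1/1048576.
By linearity of expectation: E[X] = C(50, 7) · 2^{1 − 21} = 99884400 · 1/1048576 = 6242775/65536.
Numerically: E[X] ≈ 95.25719.

E[X] = C(50,7)·2^(1−C(7,2)) = 6242775/65536 ≈ 95.25719.


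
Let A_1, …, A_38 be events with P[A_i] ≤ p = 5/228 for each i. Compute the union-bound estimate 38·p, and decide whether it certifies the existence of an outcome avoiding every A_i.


Union bound: P[∪_{i=1}^{38} A_i] ≤ Σ_i P[A_i] ≤ 38·p = 38·(5/228) = 5/6.
Numerically: 5/6 ≈ 0.8333333.
Is 5/6 < 1? YES.
Since P[∪ A_i] ≤ 5/6 < 1, the complement has P[∩ A_i^c] ≥ 1 − 5/6 = 1/6 > 0, so some outcome avoids every A_i.

38·p = 5/6 ≈ 0.8333333; existence CERTIFIED by the union bound.


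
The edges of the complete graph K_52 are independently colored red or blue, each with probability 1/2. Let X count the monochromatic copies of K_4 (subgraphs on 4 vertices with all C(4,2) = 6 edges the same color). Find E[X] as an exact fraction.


Let X = Σ_S X_S over the C(52, 4) = 270725 subsets S of size 4, where X_S = 1 if the K_4 on S is monochromatic.
For a fixed S, the K_4 on S has C(4, 2) = 6 edges. P[all 6 edges red] = (1/2)^6, and likewise for blue, so P[monochromatic] = 2·(1/2)^6 = 2^{1 − 6} = 1/32.
Summing: E[X] = C(52, 4) · 2^{1 − 6} = 270725 · 1/32 = 270725/32.
Numerically: E[X] ≈ 8460.1562.

E[X] = C(52,4)·2^(1−C(4,2)) = 270725/32 ≈ 8460.1562.
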